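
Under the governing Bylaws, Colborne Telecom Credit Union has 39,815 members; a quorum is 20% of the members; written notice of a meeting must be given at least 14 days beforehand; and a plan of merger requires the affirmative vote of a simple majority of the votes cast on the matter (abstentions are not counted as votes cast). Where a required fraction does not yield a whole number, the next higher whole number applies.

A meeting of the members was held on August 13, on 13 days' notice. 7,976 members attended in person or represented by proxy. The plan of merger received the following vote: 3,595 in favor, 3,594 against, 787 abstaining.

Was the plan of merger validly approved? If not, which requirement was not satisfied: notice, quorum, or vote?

Invalid — notice requirement not satisfied.

Notice: 13 days given; 14 required. Not satisfied.
Quorum: 20% of 39,815 = 7,963; 7,976 present. Satisfied.
Vote: requires a majority of the votes cast (7,976 − 787 abstaining = 7,189); a majority of 7189 is 3595, so 3,595 needed; 3,595 in favor. Satisfied.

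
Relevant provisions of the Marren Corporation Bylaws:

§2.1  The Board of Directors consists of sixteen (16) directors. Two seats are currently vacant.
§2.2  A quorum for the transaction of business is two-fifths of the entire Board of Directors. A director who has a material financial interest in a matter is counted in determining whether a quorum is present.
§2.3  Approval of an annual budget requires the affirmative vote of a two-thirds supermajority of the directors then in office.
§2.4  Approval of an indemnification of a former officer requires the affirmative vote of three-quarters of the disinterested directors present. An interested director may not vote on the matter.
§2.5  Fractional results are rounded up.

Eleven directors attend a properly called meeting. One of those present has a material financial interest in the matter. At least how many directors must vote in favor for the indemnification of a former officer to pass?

The indemnification of a former officer requires three-fourths of the disinterested directors present (11 − 1 = 10).
3/4 of 10 = 7.50, rounded up to 8.

8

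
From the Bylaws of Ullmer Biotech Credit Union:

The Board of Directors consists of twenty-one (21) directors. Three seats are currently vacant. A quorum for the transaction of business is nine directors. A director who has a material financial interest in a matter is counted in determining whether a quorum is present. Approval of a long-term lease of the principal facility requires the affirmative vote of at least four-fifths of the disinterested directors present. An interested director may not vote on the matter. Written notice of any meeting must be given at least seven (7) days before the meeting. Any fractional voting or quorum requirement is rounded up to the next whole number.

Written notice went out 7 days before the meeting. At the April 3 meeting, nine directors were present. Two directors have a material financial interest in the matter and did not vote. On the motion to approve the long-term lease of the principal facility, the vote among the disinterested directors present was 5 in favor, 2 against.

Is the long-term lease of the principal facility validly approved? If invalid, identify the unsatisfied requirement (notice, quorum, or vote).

Notice: 7 days given; 7 required (7 ≥ 7). Satisfied.
Quorum: 9 present (interested directors count toward quorum); quorum is 9. Satisfied.
Vote: the long-term lease of the principal facility requires four-fifths of the disinterested directors present (9 − 2 = 7). 4/5 of 7 = 5.60, rounded up to 6, so 6 affirmative votes are needed; 5 voted in favor. Not satisfied.

Invalid — vote requirement not satisfied.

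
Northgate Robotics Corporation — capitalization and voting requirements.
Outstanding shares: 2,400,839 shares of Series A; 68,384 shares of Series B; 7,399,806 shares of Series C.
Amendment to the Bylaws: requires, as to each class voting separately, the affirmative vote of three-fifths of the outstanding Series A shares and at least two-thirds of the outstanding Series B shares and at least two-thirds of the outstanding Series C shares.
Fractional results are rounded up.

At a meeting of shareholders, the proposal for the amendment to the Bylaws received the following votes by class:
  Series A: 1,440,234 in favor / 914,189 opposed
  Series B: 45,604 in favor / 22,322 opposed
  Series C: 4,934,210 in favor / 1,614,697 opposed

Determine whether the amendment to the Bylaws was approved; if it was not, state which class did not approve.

Not approved — the Series A shares did not give the required vote.

Series A: 3/5 of 2400839 = 1440503.40, rounded up to 1440504; 1,440,504 required, 1,440,234 in favor — not approved.
Series B: 2/3 of 68384 = 45589.33, rounded up to 45590; 45,590 required, 45,604 in favor — approved.
Series C: 2/3 of 7399806 = 4933204; 4,933,204 required, 4,934,210 in favor — approved.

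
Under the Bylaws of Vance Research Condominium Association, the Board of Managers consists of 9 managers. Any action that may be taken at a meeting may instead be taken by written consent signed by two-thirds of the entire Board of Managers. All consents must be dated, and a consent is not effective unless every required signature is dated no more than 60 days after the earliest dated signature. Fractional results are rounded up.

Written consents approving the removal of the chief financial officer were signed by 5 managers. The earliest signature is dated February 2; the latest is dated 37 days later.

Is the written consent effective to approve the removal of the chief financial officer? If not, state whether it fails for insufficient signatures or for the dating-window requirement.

Not effective — insufficient signatures.

Signatures required: two-thirds of 9 — 2/3 of 9 = 6, so 6 needed; 5 signed. Insufficient.
Dating window: the latest signature is 37 days after the earliest; the limit is 60 days. Within the window.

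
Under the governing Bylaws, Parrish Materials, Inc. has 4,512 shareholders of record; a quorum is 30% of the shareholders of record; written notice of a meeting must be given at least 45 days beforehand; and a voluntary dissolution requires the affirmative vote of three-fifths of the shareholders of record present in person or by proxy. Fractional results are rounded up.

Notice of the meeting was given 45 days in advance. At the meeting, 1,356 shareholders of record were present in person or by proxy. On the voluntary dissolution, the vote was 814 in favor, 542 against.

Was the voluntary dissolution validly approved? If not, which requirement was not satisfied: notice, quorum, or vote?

Notice: 45 days given; 45 required. Satisfied.
Quorum: 30% of 4,512 = 1,353.60, rounded up to 1,354; 1,356 present. Satisfied.
Vote: requires three-fifths of those present (1,356); 3/5 of 1356 = 813.60, rounded up to 814, so 814 needed; 814 in favor. Satisfied.

Valid — all requirements satisfied.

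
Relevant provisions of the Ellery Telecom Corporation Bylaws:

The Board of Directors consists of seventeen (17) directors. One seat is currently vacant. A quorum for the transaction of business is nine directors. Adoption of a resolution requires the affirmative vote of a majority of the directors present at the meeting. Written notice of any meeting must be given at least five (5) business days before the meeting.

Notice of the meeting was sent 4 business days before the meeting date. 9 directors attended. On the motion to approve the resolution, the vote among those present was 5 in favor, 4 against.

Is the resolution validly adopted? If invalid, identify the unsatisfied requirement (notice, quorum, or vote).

Invalid — notice requirement not satisfied.

Notice: 4 business days given; 5 required (4 < 5). Not satisfied.
Quorum: 9 present; quorum is 9. Satisfied.
Vote: the resolution requires a majority of the directors present (9). A majority of 9 is 5, so 5 affirmative votes are needed; 5 voted in favor. Satisfied.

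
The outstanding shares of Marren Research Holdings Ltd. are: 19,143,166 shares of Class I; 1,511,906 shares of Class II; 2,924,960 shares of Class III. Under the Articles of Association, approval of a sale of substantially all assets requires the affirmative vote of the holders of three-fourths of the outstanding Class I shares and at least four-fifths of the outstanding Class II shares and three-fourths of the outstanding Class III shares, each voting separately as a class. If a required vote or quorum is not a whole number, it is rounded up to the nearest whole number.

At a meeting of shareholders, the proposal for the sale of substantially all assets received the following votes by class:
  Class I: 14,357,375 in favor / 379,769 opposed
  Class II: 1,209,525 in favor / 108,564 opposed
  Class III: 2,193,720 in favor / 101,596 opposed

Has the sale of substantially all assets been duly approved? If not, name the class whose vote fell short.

Approved — every class gave the required vote.

Class I: 3/4 of 19143166 = 14357374.50, rounded up to 14357375; 14,357,375 required, 14,357,375 in favor — approved.
Class II: 4/5 of 1511906 = 1209524.80, rounded up to 1209525; 1,209,525 required, 1,209,525 in favor — approved.
Class III: 3/4 of 2924960 = 2193720; 2,193,720 required, 2,193,720 in favor — approved.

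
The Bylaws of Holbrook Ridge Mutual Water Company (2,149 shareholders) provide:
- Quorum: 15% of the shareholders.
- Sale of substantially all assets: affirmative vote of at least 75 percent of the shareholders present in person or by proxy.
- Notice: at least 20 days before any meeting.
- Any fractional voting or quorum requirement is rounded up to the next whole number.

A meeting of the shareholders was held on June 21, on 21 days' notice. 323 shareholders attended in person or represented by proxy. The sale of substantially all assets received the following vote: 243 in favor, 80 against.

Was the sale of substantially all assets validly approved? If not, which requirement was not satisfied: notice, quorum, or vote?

Valid — all requirements satisfied.

Notice: 21 days given; 20 required. Satisfied.
Quorum: 15% of 2,149 = 322.35, rounded up to 323; 323 present. Satisfied.
Vote: requires three-fourths of those present (323); 3/4 of 323 = 242.25, rounded up to 243, so 243 needed; 243 in favor. Satisfied.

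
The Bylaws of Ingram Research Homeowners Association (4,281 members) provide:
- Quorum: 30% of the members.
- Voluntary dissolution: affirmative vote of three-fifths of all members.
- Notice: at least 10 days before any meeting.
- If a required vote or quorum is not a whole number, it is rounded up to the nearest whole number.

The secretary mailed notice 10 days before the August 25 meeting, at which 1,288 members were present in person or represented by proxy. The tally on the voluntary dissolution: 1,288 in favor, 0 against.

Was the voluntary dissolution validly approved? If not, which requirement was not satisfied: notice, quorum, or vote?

Notice: 10 days given; 10 required. Satisfied.
Quorum: 30% of 4,281 = 1,284.30, rounded up to 1,285; 1,288 present. Satisfied.
Vote: requires three-fifths of all members (4,281); 3/5 of 4281 = 2568.60, rounded up to 2569, so 2,569 needed; 1,288 in favor. Not satisfied.

Invalid — vote requirement not satisfied.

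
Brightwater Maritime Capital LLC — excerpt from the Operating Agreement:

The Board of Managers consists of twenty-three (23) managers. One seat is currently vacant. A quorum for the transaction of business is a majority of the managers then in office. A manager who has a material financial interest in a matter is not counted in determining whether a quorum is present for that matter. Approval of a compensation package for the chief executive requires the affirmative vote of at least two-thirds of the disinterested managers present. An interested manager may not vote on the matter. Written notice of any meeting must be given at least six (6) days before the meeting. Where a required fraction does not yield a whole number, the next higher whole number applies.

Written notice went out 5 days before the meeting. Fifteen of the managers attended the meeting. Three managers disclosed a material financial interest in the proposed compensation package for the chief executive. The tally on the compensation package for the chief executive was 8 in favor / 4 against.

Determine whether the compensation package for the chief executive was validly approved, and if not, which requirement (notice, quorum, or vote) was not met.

Notice: 5 days given; 6 required (5 < 6). Not satisfied.
Quorum: 15 present, but the 3 interested managers do not count, leaving 12. Quorum is 12. Satisfied.
Vote: the compensation package for the chief executive requires two-thirds of the disinterested managers present (15 − 3 = 12). 2/3 of 12 = 8, so 8 affirmative votes are needed; 8 voted in favor. Satisfied.

Invalid — notice requirement not satisfied.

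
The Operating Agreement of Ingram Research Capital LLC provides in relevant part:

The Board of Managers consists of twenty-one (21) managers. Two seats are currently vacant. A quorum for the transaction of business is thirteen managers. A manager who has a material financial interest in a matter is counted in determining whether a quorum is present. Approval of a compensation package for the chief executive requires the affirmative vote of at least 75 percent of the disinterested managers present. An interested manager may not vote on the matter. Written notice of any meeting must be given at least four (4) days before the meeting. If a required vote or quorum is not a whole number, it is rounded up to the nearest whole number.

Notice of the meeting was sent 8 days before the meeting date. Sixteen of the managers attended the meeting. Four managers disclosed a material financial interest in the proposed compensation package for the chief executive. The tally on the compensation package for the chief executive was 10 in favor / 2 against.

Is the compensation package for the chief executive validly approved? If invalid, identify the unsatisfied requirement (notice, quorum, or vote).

Valid — all requirements satisfied.

Notice: 8 days given; 4 required (8 ≥ 4). Satisfied.
Quorum: 16 present (interested managers count toward quorum); quorum is 13. Satisfied.
Vote: the compensation package for the chief executive requires three-fourths of the disinterested managers present (16 − 4 = 12). 3/4 of 12 = 9, so 9 affirmative votes are needed; 10 voted in favor. Satisfied.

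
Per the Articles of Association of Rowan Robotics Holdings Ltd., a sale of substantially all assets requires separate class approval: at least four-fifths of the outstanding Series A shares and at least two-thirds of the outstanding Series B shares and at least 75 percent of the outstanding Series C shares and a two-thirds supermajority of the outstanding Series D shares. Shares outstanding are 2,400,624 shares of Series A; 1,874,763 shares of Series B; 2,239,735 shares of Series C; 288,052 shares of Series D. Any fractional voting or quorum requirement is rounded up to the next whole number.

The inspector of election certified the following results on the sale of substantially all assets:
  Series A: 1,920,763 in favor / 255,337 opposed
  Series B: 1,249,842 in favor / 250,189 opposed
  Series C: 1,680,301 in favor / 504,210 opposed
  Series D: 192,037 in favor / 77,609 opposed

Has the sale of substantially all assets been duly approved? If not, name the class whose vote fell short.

Approved — every class gave the required vote.

Series A: 4/5 of 2400624 = 1920499.20, rounded up to 1920500; 1,920,500 required, 1,920,763 in favor — approved.
Series B: 2/3 of 1874763 = 1249842; 1,249,842 required, 1,249,842 in favor — approved.
Series C: 3/4 of 2239735 = 1679801.25, rounded up to 1679802; 1,679,802 required, 1,680,301 in favor — approved.
Series D: 2/3 of 288052 = 192034.67, rounded up to 192035; 192,035 required, 192,037 in favor — approved.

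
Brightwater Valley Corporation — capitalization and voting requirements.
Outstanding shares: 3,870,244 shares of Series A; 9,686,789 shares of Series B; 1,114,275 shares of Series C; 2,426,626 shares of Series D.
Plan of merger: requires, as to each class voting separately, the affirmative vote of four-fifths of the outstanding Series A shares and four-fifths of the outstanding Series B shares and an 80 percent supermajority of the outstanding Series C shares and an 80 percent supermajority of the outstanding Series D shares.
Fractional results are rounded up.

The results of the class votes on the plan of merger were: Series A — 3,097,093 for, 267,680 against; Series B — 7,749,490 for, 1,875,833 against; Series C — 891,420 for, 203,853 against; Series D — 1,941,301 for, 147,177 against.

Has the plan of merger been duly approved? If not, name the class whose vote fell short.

Approved — every class gave the required vote.

Series A: 4/5 of 3870244 = 3096195.20, rounded up to 3096196; 3,096,196 required, 3,097,093 in favor — approved.
Series B: 4/5 of 9686789 = 7749431.20, rounded up to 7749432; 7,749,432 required, 7,749,490 in favor — approved.
Series C: 4/5 of 1114275 = 891420; 891,420 required, 891,420 in favor — approved.
Series D: 4/5 of 2426626 = 1941300.80, rounded up to 1941301; 1,941,301 required, 1,941,301 in favor — approved.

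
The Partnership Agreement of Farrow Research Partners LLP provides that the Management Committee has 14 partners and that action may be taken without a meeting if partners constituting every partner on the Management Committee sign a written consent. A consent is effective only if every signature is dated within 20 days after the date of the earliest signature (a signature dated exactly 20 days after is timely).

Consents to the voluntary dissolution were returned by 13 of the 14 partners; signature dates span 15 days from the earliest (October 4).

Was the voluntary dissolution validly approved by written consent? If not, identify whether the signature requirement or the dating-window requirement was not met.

Signatures required: the unanimous vote of 14 — unanimous means all 14, so 14 needed; 13 signed. Insufficient.
Dating window: the latest signature is 15 days after the earliest; the limit is 20 days. Within the window.

Not effective — insufficient signatures.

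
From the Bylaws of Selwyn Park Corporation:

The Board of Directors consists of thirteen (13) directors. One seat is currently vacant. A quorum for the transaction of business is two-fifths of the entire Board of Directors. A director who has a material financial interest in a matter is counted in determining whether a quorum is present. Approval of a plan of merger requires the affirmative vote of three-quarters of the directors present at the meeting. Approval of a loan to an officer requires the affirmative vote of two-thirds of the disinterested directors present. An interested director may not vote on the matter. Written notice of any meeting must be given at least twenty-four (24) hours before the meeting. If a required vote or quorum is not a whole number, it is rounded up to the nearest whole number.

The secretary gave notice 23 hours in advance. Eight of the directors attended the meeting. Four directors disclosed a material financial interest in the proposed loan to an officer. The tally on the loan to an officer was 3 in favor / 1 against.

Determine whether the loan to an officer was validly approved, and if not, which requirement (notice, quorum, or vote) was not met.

Invalid — notice requirement not satisfied.

Notice: 23 hours given; 24 required (23 < 24). Not satisfied.
Quorum: 8 present (interested directors count toward quorum); quorum is 6. Satisfied.
Vote: the loan to an officer requires two-thirds of the disinterested directors present (8 − 4 = 4). 2/3 of 4 = 2.67, rounded up to 3, so 3 affirmative votes are needed; 3 voted in favor. Satisfied.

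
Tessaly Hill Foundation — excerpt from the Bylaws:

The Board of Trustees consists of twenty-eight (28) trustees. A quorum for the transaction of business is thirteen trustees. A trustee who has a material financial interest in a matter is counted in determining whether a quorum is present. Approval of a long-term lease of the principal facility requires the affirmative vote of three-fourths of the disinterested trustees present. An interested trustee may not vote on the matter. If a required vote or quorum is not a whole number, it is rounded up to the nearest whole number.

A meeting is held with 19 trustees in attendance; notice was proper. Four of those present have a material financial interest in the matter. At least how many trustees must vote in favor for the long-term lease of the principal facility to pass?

12

The long-term lease of the principal facility requires three-fourths of the disinterested trustees present (19 − 4 = 15).
3/4 of 15 = 11.25, rounded up to 12.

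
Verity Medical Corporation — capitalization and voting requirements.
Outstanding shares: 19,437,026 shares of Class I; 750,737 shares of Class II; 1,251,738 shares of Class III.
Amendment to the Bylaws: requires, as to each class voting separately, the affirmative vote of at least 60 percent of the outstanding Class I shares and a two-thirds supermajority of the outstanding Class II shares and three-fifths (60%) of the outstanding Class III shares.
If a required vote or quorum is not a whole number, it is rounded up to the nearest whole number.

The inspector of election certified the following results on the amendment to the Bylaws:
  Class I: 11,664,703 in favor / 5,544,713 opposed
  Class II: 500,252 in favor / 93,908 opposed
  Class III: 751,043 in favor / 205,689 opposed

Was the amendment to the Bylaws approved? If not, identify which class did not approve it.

Not approved — the Class II shares did not give the required vote.

Class I: 3/5 of 19437026 = 11662215.60, rounded up to 11662216; 11,662,216 required, 11,664,703 in favor — approved.
Class II: 2/3 of 750737 = 500491.33, rounded up to 500492; 500,492 required, 500,252 in favor — not approved.
Class III: 3/5 of 1251738 = 751042.80, rounded up to 751043; 751,043 required, 751,043 in favor — approved.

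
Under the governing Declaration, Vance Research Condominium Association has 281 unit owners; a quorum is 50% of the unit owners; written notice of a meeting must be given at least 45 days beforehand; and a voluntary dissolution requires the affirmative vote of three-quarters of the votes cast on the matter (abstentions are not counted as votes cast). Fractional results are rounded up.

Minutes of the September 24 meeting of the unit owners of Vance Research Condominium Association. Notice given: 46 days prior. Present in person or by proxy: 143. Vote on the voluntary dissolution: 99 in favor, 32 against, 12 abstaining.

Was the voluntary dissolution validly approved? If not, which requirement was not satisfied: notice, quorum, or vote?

Notice: 46 days given; 45 required. Satisfied.
Quorum: 50% of 281 = 140.50, rounded up to 141; 143 present. Satisfied.
Vote: requires three-fourths of the votes cast (143 − 12 abstaining = 131); 3/4 of 131 = 98.25, rounded up to 99, so 99 needed; 99 in favor. Satisfied.

Valid — all requirements satisfied.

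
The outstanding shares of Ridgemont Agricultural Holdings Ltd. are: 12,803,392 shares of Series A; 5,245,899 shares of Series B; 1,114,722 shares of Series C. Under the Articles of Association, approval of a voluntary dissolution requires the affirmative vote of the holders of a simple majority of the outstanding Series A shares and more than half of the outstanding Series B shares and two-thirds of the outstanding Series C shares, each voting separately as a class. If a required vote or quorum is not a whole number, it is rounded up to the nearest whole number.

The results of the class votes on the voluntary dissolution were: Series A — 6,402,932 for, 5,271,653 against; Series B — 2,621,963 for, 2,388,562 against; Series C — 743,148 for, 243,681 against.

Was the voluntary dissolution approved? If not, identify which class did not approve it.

Not approved — the Series B shares did not give the required vote.

Series A: a majority of 12803392 is 6401697; 6,401,697 required, 6,402,932 in favor — approved.
Series B: a majority of 5245899 is 2622950; 2,622,950 required, 2,621,963 in favor — not approved.
Series C: 2/3 of 1114722 = 743148; 743,148 required, 743,148 in favor — approved.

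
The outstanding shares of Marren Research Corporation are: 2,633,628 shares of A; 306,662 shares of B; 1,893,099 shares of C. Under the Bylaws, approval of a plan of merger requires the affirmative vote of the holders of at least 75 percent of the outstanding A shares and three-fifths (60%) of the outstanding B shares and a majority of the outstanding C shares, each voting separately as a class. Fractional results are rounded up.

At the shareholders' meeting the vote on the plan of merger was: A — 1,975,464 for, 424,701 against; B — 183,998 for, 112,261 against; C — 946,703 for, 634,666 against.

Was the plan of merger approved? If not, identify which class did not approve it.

A: 3/4 of 2633628 = 1975221; 1,975,221 required, 1,975,464 in favor — approved.
B: 3/5 of 306662 = 183997.20, rounded up to 183998; 183,998 required, 183,998 in favor — approved.
C: a majority of 1893099 is 946550; 946,550 required, 946,703 in favor — approved.

Approved — every class gave the required vote.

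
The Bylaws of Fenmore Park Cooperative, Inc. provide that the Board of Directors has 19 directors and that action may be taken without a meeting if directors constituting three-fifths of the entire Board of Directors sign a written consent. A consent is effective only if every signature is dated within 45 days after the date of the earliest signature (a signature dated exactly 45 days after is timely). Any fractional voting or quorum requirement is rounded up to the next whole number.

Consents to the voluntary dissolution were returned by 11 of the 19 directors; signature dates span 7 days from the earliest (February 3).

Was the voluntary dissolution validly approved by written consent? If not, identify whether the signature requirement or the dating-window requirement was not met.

Signatures required: three-fifths of 19 — 3/5 of 19 = 11.40, rounded up to 12, so 12 needed; 11 signed. Insufficient.
Dating window: the latest signature is 7 days after the earliest; the limit is 45 days. Within the window.

Not effective — insufficient signatures.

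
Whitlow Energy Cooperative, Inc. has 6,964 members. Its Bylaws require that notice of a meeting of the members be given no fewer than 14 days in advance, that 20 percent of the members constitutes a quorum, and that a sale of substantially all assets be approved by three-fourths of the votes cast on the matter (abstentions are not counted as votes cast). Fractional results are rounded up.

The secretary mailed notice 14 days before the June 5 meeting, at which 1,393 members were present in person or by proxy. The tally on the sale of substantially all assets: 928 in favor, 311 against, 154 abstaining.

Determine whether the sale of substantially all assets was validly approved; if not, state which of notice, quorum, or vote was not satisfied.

Invalid — vote requirement not satisfied.

Notice: 14 days given; 14 required. Satisfied.
Quorum: 20% of 6,964 = 1,392.80, rounded up to 1,393; 1,393 present. Satisfied.
Vote: requires three-fourths of the votes cast (1,393 − 154 abstaining = 1,239); 3/4 of 1239 = 929.25, rounded up to 930, so 930 needed; 928 in favor. Not satisfied.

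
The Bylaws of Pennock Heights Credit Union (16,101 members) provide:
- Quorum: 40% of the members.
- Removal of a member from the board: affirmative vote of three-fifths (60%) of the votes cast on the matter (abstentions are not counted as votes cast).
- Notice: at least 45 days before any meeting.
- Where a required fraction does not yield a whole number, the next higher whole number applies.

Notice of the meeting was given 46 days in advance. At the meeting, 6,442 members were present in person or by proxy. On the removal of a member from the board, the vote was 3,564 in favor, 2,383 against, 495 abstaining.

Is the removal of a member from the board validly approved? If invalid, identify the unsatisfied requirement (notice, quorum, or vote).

Notice: 46 days given; 45 required. Satisfied.
Quorum: 40% of 16,101 = 6,440.40, rounded up to 6,441; 6,442 present. Satisfied.
Vote: requires three-fifths of the votes cast (6,442 − 495 abstaining = 5,947); 3/5 of 5947 = 3568.20, rounded up to 3569, so 3,569 needed; 3,564 in favor. Not satisfied.

Invalid — vote requirement not satisfied.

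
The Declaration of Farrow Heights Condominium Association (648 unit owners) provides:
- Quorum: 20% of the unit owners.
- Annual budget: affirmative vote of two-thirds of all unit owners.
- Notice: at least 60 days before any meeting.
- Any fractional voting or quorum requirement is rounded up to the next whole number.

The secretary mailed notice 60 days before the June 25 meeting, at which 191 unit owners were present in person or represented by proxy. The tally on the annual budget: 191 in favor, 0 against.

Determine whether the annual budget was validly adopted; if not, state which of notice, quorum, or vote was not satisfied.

Notice: 60 days given; 60 required. Satisfied.
Quorum: 20% of 648 = 129.60, rounded up to 130; 191 present. Satisfied.
Vote: requires two-thirds of all unit owners (648); 2/3 of 648 = 432, so 432 needed; 191 in favor. Not satisfied.

Invalid — vote requirement not satisfied.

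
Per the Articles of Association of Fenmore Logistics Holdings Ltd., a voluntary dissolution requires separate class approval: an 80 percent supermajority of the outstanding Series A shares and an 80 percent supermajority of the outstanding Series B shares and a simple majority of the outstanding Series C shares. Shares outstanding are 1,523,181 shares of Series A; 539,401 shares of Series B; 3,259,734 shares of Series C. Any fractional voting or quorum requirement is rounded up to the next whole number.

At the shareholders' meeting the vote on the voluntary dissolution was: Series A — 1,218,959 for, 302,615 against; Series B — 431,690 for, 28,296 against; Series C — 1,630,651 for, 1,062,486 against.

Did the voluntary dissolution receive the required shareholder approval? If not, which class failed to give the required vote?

Series A: 4/5 of 1523181 = 1218544.80, rounded up to 1218545; 1,218,545 required, 1,218,959 in favor — approved.
Series B: 4/5 of 539401 = 431520.80, rounded up to 431521; 431,521 required, 431,690 in favor — approved.
Series C: a majority of 3259734 is 1629868; 1,629,868 required, 1,630,651 in favor — approved.

Approved — every class gave the required vote.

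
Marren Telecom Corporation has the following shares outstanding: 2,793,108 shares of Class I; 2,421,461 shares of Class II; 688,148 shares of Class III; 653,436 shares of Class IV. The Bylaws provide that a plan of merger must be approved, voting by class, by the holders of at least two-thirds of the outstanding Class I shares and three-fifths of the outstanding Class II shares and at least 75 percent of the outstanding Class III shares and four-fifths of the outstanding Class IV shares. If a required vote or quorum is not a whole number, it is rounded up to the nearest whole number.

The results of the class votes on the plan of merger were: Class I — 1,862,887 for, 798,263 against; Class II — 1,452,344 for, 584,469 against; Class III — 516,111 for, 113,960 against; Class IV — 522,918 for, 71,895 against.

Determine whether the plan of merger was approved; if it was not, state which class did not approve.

Class I: 2/3 of 2793108 = 1862072; 1,862,072 required, 1,862,887 in favor — approved.
Class II: 3/5 of 2421461 = 1452876.60, rounded up to 1452877; 1,452,877 required, 1,452,344 in favor — not approved.
Class III: 3/4 of 688148 = 516111; 516,111 required, 516,111 in favor — approved.
Class IV: 4/5 of 653436 = 522748.80, rounded up to 522749; 522,749 required, 522,918 in favor — approved.

Not approved — the Class II shares did not give the required vote.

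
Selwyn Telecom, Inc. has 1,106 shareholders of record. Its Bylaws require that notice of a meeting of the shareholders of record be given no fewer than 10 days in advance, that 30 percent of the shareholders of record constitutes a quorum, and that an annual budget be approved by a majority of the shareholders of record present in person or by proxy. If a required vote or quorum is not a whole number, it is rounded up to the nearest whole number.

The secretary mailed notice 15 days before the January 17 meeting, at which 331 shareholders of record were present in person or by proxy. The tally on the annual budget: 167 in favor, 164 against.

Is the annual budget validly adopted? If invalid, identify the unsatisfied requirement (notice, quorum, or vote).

Notice: 15 days given; 10 required. Satisfied.
Quorum: 30% of 1,106 = 331.80, rounded up to 332; 331 present. Not satisfied.
Vote: requires a majority of those present (331); a majority of 331 is 166, so 166 needed; 167 in favor. Satisfied.

Invalid — quorum requirement not satisfied.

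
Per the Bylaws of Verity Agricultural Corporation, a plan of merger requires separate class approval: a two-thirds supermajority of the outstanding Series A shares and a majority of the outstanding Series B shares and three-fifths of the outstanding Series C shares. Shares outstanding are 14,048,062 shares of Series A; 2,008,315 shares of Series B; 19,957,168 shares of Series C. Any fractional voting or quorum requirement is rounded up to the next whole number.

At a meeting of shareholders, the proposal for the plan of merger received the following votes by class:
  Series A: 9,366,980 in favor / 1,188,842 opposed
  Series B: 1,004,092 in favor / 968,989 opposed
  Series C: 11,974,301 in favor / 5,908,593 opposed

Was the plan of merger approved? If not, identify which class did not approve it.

Not approved — the Series B shares did not give the required vote.

Series A: 2/3 of 14048062 = 9365374.67, rounded up to 9365375; 9,365,375 required, 9,366,980 in favor — approved.
Series B: a majority of 2008315 is 1004158; 1,004,158 required, 1,004,092 in favor — not approved.
Series C: 3/5 of 19957168 = 11974300.80, rounded up to 11974301; 11,974,301 required, 11,974,301 in favor — approved.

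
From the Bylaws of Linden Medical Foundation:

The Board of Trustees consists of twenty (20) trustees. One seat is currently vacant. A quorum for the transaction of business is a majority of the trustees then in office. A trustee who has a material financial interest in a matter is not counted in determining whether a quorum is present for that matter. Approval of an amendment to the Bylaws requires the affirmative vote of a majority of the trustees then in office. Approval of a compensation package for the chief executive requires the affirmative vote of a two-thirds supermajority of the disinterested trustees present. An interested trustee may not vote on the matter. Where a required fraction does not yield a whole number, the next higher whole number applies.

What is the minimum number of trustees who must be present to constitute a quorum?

10

A majority of 19 is 10.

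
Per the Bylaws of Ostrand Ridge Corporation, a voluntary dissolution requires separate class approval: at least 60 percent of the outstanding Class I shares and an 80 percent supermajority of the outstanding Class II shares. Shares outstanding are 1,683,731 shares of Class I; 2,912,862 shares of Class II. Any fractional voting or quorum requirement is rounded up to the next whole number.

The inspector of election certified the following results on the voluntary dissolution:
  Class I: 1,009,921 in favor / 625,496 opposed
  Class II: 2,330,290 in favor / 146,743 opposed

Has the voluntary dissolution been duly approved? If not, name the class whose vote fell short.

Not approved — the Class I shares did not give the required vote.

Class I: 3/5 of 1683731 = 1010238.60, rounded up to 1010239; 1,010,239 required, 1,009,921 in favor — not approved.
Class II: 4/5 of 2912862 = 2330289.60, rounded up to 2330290; 2,330,290 required, 2,330,290 in favor — approved.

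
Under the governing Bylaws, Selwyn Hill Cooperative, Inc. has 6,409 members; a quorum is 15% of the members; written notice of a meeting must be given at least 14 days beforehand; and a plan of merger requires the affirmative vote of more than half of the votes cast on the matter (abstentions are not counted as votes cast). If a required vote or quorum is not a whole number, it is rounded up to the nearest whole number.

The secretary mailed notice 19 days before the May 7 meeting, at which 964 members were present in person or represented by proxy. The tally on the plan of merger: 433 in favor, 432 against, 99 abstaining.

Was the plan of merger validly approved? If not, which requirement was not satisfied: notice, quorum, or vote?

Notice: 19 days given; 14 required. Satisfied.
Quorum: 15% of 6,409 = 961.35, rounded up to 962; 964 present. Satisfied.
Vote: requires a majority of the votes cast (964 − 99 abstaining = 865); a majority of 865 is 433, so 433 needed; 433 in favor. Satisfied.

Valid — all requirements satisfied.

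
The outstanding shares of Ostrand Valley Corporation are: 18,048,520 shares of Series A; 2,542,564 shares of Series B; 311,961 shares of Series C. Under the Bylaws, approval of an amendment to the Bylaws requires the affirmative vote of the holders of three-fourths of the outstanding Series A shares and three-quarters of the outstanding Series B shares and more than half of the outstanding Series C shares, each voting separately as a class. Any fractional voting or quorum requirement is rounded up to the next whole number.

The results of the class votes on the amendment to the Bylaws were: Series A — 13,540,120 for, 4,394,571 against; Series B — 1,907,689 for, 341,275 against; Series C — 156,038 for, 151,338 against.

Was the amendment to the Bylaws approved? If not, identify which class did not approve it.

Approved — every class gave the required vote.

Series A: 3/4 of 18048520 = 13536390; 13,536,390 required, 13,540,120 in favor — approved.
Series B: 3/4 of 2542564 = 1906923; 1,906,923 required, 1,907,689 in favor — approved.
Series C: a majority of 311961 is 155981; 155,981 required, 156,038 in favor — approved.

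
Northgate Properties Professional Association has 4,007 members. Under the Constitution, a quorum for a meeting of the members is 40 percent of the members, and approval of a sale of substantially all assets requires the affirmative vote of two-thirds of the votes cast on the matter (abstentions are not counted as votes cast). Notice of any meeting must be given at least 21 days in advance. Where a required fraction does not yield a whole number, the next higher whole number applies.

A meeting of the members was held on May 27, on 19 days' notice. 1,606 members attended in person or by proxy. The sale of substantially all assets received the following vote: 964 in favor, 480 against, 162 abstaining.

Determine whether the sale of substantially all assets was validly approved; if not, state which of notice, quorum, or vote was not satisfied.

Invalid — notice requirement not satisfied.

Notice: 19 days given; 21 required. Not satisfied.
Quorum: 40% of 4,007 = 1,602.80, rounded up to 1,603; 1,606 present. Satisfied.
Vote: requires two-thirds of the votes cast (1,606 − 162 abstaining = 1,444); 2/3 of 1444 = 962.67, rounded up to 963, so 963 needed; 964 in favor. Satisfied.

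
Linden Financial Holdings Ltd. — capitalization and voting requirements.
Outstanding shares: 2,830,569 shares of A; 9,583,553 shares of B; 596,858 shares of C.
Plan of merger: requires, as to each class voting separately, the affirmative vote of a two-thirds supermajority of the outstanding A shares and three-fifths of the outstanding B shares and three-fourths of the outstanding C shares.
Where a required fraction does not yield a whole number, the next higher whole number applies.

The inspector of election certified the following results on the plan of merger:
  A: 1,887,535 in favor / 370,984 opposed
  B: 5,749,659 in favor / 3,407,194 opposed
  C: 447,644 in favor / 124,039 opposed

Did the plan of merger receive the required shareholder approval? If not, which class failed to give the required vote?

Not approved — the B shares did not give the required vote.

A: 2/3 of 2830569 = 1887046; 1,887,046 required, 1,887,535 in favor — approved.
B: 3/5 of 9583553 = 5750131.80, rounded up to 5750132; 5,750,132 required, 5,749,659 in favor — not approved.
C: 3/4 of 596858 = 447643.50, rounded up to 447644; 447,644 required, 447,644 in favor — approved.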